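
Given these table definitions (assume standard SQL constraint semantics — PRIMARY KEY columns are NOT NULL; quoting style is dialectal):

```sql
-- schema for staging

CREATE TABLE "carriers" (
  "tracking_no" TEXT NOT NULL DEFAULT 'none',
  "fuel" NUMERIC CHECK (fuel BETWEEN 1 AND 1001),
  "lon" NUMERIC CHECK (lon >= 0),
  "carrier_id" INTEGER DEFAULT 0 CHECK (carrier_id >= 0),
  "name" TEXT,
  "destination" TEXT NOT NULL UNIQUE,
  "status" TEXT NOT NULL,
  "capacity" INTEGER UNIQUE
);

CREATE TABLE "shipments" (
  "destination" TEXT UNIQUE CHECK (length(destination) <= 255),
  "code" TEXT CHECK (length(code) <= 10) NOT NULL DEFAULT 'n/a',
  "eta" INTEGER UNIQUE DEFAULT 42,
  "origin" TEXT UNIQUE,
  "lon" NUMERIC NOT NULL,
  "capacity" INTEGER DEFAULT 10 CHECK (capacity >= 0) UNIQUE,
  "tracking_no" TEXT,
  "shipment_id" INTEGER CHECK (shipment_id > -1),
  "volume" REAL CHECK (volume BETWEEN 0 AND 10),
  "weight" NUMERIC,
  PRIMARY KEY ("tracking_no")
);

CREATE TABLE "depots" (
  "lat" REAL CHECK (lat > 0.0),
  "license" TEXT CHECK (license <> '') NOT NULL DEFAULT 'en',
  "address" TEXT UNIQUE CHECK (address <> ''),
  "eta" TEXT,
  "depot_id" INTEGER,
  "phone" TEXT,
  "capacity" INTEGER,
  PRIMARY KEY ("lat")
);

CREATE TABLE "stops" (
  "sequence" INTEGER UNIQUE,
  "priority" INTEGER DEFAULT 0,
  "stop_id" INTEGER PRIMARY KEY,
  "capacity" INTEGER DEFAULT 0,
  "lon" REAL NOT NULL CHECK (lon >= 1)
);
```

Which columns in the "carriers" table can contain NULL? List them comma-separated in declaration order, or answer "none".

fuel, lon, carrier_id, name, capacity

- tracking_no: declared NOT NULL → not nullable.
- fuel: CHECK does not forbid NULL (a CHECK constraint passes when its expression is NULL) → nullable.
- lon: CHECK does not forbid NULL (a CHECK constraint passes when its expression is NULL) → nullable.
- carrier_id: CHECK does not forbid NULL (a CHECK constraint passes when its expression is NULL) → nullable.
- name: no NOT NULL constraint applies → nullable.
- destination: declared NOT NULL → not nullable.
- status: declared NOT NULL → not nullable.
- capacity: UNIQUE does not imply NOT NULL → nullable.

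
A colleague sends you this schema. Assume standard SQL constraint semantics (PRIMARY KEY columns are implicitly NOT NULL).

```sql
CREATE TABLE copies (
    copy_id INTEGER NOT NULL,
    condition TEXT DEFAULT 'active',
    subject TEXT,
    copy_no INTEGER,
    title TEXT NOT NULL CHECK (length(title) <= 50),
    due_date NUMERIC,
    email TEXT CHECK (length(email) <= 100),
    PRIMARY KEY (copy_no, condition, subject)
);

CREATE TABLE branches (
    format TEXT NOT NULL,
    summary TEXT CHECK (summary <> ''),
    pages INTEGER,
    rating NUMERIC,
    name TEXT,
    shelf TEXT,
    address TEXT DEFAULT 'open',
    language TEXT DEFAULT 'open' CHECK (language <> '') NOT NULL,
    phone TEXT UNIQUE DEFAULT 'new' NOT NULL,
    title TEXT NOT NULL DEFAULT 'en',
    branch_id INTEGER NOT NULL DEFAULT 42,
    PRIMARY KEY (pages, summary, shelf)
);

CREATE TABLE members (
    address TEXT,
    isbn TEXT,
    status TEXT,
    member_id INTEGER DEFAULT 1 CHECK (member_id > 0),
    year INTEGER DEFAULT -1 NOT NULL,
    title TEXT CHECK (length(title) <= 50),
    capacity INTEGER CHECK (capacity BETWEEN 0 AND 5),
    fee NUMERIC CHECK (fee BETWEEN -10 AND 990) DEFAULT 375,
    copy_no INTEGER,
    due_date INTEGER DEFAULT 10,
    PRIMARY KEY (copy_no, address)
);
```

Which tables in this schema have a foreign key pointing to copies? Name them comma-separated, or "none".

none

No REFERENCES clause anywhere in the schema names copies.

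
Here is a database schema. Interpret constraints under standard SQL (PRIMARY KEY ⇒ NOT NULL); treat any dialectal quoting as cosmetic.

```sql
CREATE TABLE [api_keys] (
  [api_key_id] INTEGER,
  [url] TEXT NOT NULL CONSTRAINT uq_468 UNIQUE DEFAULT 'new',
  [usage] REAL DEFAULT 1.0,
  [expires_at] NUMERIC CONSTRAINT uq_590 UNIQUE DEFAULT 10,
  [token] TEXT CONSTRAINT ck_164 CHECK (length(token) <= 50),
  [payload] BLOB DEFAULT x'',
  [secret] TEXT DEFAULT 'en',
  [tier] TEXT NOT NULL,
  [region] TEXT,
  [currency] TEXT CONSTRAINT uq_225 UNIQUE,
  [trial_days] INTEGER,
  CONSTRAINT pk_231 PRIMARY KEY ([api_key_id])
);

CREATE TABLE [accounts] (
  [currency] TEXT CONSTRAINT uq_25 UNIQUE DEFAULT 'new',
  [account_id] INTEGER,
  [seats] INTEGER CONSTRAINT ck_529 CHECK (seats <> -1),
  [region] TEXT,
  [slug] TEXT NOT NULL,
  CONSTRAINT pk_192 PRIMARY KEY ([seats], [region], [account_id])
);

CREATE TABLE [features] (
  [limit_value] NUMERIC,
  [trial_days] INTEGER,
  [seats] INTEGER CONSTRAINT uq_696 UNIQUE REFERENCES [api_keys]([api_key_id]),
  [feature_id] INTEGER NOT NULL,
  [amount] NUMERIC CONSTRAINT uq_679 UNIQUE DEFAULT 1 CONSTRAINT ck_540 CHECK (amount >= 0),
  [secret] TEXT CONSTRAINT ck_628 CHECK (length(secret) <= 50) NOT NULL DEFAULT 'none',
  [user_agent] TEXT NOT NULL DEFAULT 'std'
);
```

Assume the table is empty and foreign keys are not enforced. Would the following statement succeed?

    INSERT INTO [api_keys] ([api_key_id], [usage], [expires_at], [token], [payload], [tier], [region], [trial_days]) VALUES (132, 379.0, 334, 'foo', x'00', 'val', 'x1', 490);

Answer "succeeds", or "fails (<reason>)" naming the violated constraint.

NOT NULL columns: api_key_id is supplied; tier is supplied; url defaults to 'new'.
CHECK constraints: 'foo' satisfies (length(token) <= 50).
No constraint is violated.

succeeds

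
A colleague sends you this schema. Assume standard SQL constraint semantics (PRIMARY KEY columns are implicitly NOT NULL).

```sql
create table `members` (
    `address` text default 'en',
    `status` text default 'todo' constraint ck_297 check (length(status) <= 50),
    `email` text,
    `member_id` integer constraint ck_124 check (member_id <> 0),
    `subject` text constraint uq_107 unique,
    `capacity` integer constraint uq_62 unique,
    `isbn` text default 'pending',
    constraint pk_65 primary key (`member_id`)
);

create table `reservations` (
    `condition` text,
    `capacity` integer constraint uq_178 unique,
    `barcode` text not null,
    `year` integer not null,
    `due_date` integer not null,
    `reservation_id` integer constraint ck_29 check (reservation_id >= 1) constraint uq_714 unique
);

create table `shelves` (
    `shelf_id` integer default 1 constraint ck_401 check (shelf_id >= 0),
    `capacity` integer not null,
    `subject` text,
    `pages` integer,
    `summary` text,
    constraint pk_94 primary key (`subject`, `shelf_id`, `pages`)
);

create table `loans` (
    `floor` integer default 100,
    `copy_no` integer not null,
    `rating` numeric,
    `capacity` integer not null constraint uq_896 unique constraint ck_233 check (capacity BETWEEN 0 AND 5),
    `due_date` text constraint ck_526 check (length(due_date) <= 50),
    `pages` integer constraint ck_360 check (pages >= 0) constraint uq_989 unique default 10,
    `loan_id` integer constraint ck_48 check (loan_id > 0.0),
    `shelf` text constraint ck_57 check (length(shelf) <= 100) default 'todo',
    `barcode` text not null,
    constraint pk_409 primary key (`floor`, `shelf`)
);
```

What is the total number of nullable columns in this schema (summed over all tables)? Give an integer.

members: 6 nullable (address, status, email, subject, capacity, isbn — PK (member_id) and explicit NOT NULL columns excluded).
reservations: 3 nullable (condition, capacity, reservation_id — PK none and explicit NOT NULL columns excluded).
shelves: 1 nullable (summary — PK (subject, shelf_id, pages) and explicit NOT NULL columns excluded).
loans: 4 nullable (rating, due_date, pages, loan_id — PK (floor, shelf) and explicit NOT NULL columns excluded).
Total: 6 + 3 + 1 + 4 = 14.

14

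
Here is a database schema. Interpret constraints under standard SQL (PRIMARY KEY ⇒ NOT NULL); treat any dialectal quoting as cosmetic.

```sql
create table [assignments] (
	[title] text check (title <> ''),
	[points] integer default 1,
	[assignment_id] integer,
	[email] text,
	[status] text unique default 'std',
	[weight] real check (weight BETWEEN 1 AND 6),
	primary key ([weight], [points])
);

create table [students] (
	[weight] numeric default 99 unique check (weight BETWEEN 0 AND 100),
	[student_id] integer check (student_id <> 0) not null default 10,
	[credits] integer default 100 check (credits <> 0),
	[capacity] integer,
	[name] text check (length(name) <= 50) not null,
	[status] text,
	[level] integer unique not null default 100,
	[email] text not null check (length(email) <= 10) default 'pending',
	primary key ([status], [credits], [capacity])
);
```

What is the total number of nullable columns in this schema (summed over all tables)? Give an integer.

assignments: 4 nullable (title, assignment_id, email, status — PK (weight, points) and explicit NOT NULL columns excluded).
students: 1 nullable (weight — PK (status, credits, capacity) and explicit NOT NULL columns excluded).
Total: 4 + 1 = 5.

5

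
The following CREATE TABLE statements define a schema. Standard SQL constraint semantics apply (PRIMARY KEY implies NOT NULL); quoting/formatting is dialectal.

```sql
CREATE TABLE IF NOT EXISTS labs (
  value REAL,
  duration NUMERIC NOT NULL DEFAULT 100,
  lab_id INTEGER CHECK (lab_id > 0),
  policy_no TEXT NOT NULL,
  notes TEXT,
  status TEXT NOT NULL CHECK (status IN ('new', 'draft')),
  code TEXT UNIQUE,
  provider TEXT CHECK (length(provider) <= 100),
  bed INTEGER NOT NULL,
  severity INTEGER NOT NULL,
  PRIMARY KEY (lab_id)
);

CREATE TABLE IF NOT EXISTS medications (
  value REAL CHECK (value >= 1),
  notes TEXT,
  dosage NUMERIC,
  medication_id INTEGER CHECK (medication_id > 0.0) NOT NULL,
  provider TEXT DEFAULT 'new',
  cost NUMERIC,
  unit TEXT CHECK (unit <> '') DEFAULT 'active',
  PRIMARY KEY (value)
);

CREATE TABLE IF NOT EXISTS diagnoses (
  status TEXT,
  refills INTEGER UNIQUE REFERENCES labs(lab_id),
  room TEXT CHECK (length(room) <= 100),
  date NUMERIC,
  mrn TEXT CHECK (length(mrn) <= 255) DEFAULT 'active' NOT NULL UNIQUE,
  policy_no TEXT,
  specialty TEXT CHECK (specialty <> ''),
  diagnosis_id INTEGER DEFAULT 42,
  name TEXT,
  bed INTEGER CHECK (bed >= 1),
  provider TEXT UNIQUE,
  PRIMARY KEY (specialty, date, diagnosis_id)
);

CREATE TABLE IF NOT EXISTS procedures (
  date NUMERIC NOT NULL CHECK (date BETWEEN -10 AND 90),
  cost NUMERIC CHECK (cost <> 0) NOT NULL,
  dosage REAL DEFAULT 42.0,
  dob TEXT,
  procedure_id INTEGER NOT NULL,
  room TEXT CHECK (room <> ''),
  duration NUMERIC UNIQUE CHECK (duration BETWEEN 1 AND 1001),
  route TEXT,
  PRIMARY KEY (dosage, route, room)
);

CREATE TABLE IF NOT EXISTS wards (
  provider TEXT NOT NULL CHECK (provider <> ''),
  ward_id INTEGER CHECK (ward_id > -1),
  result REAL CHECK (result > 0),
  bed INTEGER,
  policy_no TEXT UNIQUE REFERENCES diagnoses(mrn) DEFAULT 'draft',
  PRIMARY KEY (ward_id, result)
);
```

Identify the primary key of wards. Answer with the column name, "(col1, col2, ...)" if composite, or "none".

(ward_id, result)

A table-level PRIMARY KEY clause names 2 columns: ward_id, result.
This is a composite key — the combination is unique, not each column individually.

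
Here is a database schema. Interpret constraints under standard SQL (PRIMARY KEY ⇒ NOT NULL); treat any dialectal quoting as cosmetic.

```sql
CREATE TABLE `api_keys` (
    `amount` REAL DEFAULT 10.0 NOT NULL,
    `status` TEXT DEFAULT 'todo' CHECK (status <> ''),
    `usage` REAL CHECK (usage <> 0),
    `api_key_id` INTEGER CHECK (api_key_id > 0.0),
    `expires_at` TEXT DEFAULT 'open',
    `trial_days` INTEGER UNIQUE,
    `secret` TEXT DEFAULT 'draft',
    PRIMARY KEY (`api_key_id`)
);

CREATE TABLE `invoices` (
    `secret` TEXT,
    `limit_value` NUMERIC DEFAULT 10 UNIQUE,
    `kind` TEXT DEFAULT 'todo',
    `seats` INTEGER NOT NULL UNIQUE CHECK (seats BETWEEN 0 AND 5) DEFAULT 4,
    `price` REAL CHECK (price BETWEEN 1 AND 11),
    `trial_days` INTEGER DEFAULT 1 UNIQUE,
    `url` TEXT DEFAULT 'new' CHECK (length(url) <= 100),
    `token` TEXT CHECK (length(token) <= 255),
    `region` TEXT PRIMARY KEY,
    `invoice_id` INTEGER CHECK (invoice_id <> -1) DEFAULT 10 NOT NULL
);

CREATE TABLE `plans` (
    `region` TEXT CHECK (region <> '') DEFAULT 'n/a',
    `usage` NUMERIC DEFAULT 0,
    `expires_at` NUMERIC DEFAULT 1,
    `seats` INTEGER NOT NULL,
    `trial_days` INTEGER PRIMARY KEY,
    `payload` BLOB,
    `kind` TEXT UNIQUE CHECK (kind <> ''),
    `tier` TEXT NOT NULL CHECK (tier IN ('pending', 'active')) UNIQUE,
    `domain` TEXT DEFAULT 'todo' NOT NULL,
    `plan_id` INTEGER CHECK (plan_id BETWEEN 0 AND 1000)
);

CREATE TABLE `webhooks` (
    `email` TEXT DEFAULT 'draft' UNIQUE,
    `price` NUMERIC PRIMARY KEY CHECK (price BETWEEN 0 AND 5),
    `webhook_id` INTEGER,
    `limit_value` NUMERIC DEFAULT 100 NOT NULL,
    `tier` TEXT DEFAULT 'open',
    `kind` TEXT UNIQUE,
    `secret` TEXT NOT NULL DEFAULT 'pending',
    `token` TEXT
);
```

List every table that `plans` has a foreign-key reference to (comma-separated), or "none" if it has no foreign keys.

No column in plans has a REFERENCES clause.

none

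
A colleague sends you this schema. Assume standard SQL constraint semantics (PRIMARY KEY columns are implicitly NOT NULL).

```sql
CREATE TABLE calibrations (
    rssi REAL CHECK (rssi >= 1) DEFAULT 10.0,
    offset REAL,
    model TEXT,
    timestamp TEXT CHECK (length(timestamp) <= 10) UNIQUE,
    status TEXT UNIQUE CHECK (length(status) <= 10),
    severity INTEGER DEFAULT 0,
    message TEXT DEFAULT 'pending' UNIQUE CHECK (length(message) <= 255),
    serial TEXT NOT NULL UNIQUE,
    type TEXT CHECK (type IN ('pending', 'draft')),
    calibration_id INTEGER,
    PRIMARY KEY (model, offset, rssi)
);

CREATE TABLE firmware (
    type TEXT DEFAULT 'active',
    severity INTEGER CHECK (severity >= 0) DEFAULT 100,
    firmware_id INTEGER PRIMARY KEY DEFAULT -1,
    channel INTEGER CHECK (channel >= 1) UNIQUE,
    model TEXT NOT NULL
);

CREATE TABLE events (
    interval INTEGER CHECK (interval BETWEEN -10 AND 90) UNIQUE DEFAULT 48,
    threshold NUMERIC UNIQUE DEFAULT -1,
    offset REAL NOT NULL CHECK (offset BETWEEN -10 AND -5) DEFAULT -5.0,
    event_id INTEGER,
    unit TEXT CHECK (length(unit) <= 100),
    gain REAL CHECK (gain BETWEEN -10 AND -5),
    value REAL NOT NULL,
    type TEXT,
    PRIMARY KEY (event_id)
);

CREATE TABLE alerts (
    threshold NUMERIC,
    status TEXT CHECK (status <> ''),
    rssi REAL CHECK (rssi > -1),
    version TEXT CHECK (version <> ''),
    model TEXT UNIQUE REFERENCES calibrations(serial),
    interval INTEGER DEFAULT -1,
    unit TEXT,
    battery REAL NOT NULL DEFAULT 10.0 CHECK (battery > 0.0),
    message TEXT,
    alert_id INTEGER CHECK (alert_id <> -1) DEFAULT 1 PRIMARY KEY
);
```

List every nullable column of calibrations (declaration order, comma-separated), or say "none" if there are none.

- rssi: part of the PRIMARY KEY, which implies NOT NULL → not nullable.
- offset: part of the PRIMARY KEY, which implies NOT NULL → not nullable.
- model: part of the PRIMARY KEY, which implies NOT NULL → not nullable.
- timestamp: CHECK does not forbid NULL (a CHECK constraint passes when its expression is NULL) → nullable.
- status: CHECK does not forbid NULL (a CHECK constraint passes when its expression is NULL) → nullable.
- severity: DEFAULT only fills an omitted column; an explicit NULL is still allowed → nullable.
- message: CHECK does not forbid NULL (a CHECK constraint passes when its expression is NULL) → nullable.
- serial: declared NOT NULL → not nullable.
- type: CHECK does not forbid NULL (a CHECK constraint passes when its expression is NULL) → nullable.
- calibration_id: no NOT NULL constraint applies → nullable.

timestamp, status, severity, message, type, calibration_id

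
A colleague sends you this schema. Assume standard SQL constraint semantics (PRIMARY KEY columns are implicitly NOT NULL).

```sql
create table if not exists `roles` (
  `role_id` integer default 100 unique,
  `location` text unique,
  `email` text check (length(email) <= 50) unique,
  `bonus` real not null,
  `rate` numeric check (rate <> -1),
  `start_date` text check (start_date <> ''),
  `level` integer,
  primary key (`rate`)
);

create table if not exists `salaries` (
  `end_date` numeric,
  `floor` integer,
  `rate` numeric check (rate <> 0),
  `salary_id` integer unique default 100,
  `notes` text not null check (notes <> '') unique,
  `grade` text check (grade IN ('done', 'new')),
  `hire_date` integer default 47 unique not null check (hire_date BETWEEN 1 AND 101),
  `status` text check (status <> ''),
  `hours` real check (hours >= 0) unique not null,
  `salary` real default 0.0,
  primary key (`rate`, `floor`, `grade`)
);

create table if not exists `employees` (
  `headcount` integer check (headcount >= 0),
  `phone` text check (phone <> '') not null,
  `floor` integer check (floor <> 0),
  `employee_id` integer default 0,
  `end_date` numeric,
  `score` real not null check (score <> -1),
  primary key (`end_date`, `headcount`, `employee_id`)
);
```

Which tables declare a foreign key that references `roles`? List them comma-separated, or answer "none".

No REFERENCES clause anywhere in the schema names roles.

none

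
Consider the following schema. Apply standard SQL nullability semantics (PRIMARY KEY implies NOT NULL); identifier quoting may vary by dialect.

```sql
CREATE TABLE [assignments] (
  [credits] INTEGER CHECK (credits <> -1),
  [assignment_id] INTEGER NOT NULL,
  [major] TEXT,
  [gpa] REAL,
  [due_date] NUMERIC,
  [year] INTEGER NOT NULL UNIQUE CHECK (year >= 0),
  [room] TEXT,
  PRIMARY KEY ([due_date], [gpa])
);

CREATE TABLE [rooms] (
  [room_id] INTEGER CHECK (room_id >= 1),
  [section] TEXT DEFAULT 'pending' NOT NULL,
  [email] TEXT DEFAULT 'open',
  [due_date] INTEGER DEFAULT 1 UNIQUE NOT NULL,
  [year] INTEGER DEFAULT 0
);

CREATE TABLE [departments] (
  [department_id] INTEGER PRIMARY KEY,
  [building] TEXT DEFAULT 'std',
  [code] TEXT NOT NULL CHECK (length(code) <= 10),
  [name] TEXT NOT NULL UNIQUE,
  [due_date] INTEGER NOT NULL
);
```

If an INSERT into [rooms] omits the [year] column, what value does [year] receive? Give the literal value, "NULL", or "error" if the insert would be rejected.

0

year has an explicit DEFAULT 0.
When the column is omitted from an INSERT, that default is used.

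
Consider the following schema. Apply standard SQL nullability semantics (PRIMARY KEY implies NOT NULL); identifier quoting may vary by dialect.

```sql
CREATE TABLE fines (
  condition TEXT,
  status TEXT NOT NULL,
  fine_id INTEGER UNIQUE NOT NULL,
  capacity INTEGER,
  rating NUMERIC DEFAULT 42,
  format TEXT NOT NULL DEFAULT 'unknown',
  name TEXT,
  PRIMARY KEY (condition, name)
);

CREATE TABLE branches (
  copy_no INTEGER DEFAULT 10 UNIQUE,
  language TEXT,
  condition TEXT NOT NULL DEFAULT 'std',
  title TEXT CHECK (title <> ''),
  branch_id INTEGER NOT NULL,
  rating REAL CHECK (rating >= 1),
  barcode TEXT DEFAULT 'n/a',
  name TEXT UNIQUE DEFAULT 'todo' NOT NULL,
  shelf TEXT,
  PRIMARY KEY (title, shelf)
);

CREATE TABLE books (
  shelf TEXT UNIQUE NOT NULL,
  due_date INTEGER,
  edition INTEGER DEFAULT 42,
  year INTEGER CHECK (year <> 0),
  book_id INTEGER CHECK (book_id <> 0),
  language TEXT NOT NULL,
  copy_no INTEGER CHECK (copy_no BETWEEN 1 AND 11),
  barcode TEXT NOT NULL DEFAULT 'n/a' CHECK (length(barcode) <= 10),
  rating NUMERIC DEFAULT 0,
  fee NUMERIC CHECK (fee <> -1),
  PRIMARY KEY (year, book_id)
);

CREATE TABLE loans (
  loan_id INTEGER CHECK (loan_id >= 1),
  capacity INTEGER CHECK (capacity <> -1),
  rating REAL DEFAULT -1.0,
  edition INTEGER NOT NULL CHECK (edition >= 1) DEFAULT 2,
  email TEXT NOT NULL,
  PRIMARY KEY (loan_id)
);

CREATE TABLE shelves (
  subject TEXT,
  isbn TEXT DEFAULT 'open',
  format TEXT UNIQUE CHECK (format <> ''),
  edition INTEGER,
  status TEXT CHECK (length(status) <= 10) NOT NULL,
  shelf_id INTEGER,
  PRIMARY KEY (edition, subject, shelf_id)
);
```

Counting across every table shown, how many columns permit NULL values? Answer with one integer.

15

fines: 2 nullable (capacity, rating — PK (condition, name) and explicit NOT NULL columns excluded).
branches: 4 nullable (copy_no, language, rating, barcode — PK (title, shelf) and explicit NOT NULL columns excluded).
books: 5 nullable (due_date, edition, copy_no, rating, fee — PK (year, book_id) and explicit NOT NULL columns excluded).
loans: 2 nullable (capacity, rating — PK (loan_id) and explicit NOT NULL columns excluded).
shelves: 2 nullable (isbn, format — PK (edition, subject, shelf_id) and explicit NOT NULL columns excluded).
Total: 2 + 4 + 5 + 2 + 2 = 15.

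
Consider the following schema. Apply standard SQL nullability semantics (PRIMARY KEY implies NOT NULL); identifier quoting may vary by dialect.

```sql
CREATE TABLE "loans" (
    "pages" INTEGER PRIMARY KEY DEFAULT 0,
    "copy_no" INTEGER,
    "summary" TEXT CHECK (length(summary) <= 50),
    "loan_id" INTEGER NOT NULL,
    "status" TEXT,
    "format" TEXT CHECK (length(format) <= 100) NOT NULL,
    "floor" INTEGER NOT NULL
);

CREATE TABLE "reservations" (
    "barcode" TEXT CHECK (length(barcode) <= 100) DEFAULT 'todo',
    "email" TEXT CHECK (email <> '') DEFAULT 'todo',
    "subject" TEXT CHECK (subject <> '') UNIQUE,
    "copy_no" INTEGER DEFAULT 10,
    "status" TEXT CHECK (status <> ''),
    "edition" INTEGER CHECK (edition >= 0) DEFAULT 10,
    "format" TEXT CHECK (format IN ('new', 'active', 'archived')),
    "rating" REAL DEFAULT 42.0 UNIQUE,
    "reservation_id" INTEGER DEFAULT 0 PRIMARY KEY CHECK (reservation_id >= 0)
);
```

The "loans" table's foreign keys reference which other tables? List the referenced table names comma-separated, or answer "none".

none

No column in loans has a REFERENCES clause.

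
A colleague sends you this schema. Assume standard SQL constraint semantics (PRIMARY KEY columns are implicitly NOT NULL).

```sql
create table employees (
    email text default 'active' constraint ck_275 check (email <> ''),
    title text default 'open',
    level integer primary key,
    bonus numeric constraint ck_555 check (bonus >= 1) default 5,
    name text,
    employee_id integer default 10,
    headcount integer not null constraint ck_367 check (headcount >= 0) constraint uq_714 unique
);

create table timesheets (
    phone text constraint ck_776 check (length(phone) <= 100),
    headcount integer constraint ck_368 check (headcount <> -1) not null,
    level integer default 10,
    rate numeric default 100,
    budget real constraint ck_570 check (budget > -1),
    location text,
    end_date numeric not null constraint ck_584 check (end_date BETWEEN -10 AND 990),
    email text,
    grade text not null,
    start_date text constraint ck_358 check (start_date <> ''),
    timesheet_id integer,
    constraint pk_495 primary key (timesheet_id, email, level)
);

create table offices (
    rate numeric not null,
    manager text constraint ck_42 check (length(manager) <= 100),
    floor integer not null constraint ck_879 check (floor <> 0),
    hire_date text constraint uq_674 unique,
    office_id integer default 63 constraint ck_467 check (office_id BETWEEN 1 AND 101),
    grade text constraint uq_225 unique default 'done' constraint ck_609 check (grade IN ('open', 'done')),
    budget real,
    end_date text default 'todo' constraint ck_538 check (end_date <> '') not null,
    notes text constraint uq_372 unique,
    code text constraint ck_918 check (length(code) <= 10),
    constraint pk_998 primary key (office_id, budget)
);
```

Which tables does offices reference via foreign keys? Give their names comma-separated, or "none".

No column in offices has a REFERENCES clause.

none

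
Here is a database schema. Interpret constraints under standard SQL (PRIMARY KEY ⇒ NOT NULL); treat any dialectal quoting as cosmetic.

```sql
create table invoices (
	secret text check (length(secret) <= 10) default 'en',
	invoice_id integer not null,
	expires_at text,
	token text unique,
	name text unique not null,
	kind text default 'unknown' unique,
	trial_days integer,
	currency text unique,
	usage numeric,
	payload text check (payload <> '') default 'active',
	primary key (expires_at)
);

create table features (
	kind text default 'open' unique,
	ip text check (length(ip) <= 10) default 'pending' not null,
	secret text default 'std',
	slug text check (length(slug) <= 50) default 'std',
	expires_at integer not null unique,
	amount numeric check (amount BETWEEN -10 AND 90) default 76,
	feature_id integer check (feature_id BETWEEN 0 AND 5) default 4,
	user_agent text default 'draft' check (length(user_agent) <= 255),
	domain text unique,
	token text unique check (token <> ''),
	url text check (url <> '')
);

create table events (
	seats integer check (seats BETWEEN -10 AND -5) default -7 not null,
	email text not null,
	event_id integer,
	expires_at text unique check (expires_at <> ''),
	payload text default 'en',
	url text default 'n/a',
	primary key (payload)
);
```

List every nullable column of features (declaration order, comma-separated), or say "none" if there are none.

kind, secret, slug, amount, feature_id, user_agent, domain, token, url

- kind: UNIQUE does not imply NOT NULL → nullable.
- ip: declared NOT NULL → not nullable.
- secret: DEFAULT only fills an omitted column; an explicit NULL is still allowed → nullable.
- slug: CHECK does not forbid NULL (a CHECK constraint passes when its expression is NULL) → nullable.
- expires_at: declared NOT NULL → not nullable.
- amount: CHECK does not forbid NULL (a CHECK constraint passes when its expression is NULL) → nullable.
- feature_id: CHECK does not forbid NULL (a CHECK constraint passes when its expression is NULL) → nullable.
- user_agent: CHECK does not forbid NULL (a CHECK constraint passes when its expression is NULL) → nullable.
- domain: UNIQUE does not imply NOT NULL → nullable.
- token: CHECK does not forbid NULL (a CHECK constraint passes when its expression is NULL) → nullable.
- url: CHECK does not forbid NULL (a CHECK constraint passes when its expression is NULL) → nullable.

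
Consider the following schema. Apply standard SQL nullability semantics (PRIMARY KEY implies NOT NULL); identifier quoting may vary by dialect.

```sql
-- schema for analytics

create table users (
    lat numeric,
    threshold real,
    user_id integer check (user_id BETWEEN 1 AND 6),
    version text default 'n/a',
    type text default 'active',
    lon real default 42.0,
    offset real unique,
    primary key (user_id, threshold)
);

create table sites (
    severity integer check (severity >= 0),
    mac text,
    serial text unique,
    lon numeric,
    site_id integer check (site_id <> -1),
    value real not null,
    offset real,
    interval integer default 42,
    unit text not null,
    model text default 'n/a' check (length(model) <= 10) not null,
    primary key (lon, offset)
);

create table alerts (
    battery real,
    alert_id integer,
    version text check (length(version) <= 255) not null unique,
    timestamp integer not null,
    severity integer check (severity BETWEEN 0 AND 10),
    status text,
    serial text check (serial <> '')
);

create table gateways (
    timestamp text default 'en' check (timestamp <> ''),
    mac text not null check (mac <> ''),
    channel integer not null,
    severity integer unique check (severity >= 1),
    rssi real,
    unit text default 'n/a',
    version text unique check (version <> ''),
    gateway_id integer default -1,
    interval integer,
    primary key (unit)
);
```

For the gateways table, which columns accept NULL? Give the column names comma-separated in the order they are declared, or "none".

timestamp, severity, rssi, version, gateway_id, interval

- timestamp: CHECK does not forbid NULL (a CHECK constraint passes when its expression is NULL) → nullable.
- mac: declared NOT NULL → not nullable.
- channel: declared NOT NULL → not nullable.
- severity: CHECK does not forbid NULL (a CHECK constraint passes when its expression is NULL) → nullable.
- rssi: no NOT NULL constraint applies → nullable.
- unit: part of the PRIMARY KEY, which implies NOT NULL → not nullable.
- version: CHECK does not forbid NULL (a CHECK constraint passes when its expression is NULL) → nullable.
- gateway_id: DEFAULT only fills an omitted column; an explicit NULL is still allowed → nullable.
- interval: no NOT NULL constraint applies → nullable.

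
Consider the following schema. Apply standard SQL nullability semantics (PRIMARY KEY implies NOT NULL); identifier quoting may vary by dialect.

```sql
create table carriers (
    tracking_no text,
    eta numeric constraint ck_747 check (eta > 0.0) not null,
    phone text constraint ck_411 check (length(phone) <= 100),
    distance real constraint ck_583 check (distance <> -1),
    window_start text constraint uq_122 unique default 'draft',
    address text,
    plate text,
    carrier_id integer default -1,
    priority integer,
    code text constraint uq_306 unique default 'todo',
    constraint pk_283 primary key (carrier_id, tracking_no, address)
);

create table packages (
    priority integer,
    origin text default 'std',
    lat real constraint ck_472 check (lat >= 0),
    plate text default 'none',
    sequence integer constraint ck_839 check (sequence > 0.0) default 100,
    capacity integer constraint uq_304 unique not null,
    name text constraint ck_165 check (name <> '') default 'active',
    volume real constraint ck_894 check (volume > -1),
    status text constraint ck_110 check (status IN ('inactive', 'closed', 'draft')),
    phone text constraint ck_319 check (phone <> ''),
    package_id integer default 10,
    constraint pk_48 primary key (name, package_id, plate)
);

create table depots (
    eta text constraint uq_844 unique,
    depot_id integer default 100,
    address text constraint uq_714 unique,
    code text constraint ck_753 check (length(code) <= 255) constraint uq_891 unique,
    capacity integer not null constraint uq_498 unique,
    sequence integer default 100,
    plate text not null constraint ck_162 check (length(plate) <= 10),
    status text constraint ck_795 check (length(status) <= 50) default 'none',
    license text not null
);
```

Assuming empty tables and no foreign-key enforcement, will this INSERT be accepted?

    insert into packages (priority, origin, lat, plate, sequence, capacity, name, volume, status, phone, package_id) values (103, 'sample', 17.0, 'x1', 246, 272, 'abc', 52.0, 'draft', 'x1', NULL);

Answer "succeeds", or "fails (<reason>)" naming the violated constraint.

fails (NOT NULL on package_id)

package_id is explicitly set to NULL, but package_id is part of the PRIMARY KEY (implied NOT NULL).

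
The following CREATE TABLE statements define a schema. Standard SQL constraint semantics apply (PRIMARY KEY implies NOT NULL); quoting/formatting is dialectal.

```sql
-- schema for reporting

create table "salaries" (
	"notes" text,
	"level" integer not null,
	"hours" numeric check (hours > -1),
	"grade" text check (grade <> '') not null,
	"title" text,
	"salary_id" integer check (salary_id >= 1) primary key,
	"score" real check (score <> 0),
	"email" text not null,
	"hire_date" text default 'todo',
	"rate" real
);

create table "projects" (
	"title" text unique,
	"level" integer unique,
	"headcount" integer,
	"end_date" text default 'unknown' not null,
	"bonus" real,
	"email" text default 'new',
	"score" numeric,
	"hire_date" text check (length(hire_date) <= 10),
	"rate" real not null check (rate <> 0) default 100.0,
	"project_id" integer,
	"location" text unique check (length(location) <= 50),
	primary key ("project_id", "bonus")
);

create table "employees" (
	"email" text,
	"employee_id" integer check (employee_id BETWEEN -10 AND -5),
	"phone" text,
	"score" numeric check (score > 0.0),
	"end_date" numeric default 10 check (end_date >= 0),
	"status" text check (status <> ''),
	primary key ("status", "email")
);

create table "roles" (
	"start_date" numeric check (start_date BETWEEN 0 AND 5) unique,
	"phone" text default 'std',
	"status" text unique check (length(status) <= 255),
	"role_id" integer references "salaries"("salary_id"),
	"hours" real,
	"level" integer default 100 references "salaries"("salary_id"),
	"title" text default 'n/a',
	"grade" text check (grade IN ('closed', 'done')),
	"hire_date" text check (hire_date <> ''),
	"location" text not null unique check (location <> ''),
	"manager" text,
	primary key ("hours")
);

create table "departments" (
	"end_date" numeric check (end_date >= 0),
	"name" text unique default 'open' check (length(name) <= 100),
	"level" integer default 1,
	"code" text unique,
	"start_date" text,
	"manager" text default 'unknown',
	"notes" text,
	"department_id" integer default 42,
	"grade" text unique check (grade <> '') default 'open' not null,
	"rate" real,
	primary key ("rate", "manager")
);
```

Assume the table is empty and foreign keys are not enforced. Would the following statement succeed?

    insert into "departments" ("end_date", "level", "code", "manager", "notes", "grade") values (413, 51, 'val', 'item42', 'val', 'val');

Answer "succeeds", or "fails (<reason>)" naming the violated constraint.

rate is omitted from the column list and has no DEFAULT, so it would receive NULL.
But rate is part of the PRIMARY KEY (implied NOT NULL).

fails (NOT NULL on rate)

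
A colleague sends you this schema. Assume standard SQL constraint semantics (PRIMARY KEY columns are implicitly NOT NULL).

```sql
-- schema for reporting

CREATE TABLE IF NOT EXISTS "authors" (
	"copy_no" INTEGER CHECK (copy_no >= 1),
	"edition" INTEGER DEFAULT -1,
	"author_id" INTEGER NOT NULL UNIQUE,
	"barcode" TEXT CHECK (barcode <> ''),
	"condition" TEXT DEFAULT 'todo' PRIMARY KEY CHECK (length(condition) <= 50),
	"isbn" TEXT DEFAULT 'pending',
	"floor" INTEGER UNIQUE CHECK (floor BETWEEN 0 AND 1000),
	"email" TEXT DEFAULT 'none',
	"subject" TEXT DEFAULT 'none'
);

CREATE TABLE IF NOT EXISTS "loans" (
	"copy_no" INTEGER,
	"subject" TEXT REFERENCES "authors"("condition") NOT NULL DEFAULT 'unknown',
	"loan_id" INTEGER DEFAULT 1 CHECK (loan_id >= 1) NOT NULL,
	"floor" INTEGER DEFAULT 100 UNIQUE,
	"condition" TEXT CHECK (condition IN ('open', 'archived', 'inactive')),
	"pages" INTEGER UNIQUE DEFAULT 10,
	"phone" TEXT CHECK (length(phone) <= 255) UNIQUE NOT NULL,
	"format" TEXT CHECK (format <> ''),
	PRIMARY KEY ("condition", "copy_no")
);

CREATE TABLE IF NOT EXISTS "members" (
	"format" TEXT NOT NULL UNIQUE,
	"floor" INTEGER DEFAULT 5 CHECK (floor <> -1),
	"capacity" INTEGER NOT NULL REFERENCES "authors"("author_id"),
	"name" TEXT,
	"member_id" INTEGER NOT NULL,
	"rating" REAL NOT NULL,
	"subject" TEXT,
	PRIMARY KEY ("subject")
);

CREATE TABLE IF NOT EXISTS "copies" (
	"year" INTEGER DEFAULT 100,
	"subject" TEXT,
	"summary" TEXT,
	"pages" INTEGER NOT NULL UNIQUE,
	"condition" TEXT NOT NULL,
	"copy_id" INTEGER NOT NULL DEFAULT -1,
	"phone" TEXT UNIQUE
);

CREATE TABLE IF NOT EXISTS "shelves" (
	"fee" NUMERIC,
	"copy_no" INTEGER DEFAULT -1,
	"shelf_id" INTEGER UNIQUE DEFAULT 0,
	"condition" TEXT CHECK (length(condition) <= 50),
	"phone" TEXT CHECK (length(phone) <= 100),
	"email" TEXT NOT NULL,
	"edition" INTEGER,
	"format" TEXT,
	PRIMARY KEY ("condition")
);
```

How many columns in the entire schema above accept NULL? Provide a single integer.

authors: 7 nullable (copy_no, edition, barcode, isbn, floor, email, subject — PK (condition) and explicit NOT NULL columns excluded).
loans: 3 nullable (floor, pages, format — PK (condition, copy_no) and explicit NOT NULL columns excluded).
members: 2 nullable (floor, name — PK (subject) and explicit NOT NULL columns excluded).
copies: 4 nullable (year, subject, summary, phone — PK none and explicit NOT NULL columns excluded).
shelves: 6 nullable (fee, copy_no, shelf_id, phone, edition, format — PK (condition) and explicit NOT NULL columns excluded).
Total: 7 + 3 + 2 + 4 + 6 = 22.

22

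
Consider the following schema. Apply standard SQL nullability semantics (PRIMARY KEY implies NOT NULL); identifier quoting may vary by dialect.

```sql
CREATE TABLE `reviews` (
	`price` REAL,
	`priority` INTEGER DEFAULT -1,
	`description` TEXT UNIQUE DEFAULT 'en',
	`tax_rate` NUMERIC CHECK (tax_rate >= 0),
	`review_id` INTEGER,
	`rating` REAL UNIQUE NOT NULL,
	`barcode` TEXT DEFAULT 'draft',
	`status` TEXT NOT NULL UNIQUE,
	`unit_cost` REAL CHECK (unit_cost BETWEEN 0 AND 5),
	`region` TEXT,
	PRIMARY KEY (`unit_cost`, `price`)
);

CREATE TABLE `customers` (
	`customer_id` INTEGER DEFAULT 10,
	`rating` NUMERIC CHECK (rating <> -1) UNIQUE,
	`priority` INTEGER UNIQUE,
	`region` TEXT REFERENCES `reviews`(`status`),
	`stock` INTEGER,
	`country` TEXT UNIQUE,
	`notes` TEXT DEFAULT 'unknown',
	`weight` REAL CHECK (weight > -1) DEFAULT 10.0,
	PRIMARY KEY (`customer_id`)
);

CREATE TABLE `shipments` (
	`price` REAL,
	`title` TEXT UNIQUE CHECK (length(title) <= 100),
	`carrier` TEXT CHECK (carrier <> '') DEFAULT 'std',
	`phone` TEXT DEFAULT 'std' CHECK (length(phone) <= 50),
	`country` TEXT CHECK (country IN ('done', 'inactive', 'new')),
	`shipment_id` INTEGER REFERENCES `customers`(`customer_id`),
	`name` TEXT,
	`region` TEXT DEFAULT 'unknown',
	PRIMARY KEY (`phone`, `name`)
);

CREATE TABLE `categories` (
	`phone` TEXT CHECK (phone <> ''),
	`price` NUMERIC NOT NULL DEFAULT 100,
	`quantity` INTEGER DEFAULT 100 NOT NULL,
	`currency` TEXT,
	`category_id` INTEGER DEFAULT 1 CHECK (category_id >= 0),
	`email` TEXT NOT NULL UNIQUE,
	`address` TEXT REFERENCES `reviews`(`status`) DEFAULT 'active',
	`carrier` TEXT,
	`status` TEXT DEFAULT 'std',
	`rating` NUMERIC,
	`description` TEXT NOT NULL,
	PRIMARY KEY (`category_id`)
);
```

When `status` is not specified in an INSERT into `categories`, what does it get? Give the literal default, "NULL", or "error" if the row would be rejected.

'std'

status has an explicit DEFAULT 'std'.
When the column is omitted from an INSERT, that default is used.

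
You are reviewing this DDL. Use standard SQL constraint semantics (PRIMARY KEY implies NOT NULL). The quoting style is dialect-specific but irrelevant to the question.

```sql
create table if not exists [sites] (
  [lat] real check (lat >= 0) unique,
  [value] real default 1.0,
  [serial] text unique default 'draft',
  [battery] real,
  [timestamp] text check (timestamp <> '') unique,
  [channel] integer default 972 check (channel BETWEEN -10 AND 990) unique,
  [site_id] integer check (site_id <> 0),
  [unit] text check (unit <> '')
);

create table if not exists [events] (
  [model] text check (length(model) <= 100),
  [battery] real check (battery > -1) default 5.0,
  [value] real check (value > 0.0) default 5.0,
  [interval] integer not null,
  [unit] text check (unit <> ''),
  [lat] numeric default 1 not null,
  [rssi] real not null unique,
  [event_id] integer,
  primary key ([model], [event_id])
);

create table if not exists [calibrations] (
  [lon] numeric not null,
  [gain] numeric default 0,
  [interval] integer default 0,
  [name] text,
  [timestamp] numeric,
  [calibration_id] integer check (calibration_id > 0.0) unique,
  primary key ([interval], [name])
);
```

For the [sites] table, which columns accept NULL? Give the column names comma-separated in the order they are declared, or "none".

- lat: CHECK does not forbid NULL (a CHECK constraint passes when its expression is NULL) → nullable.
- value: DEFAULT only fills an omitted column; an explicit NULL is still allowed → nullable.
- serial: UNIQUE does not imply NOT NULL → nullable.
- battery: no NOT NULL constraint applies → nullable.
- timestamp: CHECK does not forbid NULL (a CHECK constraint passes when its expression is NULL) → nullable.
- channel: CHECK does not forbid NULL (a CHECK constraint passes when its expression is NULL) → nullable.
- site_id: CHECK does not forbid NULL (a CHECK constraint passes when its expression is NULL) → nullable.
- unit: CHECK does not forbid NULL (a CHECK constraint passes when its expression is NULL) → nullable.

lat, value, serial, battery, timestamp, channel, site_id, unit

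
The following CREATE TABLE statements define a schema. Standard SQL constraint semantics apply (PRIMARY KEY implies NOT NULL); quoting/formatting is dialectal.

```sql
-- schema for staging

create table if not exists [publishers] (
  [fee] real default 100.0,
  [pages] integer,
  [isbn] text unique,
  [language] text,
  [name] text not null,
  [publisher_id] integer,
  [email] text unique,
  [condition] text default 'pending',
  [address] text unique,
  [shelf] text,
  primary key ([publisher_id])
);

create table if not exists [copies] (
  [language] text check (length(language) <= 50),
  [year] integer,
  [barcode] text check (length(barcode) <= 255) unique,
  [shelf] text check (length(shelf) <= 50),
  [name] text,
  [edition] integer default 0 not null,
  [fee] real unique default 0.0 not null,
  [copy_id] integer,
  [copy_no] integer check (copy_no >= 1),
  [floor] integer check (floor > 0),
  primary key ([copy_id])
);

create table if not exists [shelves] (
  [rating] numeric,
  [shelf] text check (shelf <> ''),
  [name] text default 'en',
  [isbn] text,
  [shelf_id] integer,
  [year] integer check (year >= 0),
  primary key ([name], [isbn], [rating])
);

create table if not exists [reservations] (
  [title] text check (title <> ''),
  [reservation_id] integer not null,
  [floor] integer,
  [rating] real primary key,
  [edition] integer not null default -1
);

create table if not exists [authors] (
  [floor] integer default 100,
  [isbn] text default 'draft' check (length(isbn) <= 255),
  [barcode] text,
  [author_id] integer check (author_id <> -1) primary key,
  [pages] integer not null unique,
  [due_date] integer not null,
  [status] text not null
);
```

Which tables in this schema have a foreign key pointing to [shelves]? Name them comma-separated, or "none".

none

No REFERENCES clause anywhere in the schema names shelves.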